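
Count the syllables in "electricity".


Word: "electricity"
Syllable breakdown: e-lec-tric-i-ty
Counting: 5 parts
= 5 syllables


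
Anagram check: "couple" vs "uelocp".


Word 1: "couple" → sorted: celopu
Word 2: "uelocp" → sorted: celopu
Same letters? celopu == celopu
Anagram = Yes


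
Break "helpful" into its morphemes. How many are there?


Word: "helpful"
Morphemes: help / -ful
Each morpheme carries meaning
= 2 morphemes


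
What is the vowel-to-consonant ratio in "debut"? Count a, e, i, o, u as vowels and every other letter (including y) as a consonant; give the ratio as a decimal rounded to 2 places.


Word: "debut"
Vowels (a,e,i,o,u): 2
Consonants: 3
Ratio = 2/3
= 0.67


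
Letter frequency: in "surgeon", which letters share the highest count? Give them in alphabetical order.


Word: "surgeon"
Letter counts:
  'e': 1
  'g': 1
  'n': 1
  'o': 1
  'r': 1
  's': 1
  'u': 1
Maximum count = 1
Most frequent = 'e', 'g', 'n', 'o', 'r', 's', 'u' (1 time each)


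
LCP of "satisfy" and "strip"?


Word 1: "satisfy"
Word 2: "strip"
Comparing from start:
  Pos 0: 's' == 's'
  Pos 1: 'a' != 't' (stop)
LCP = "s" (length 1)


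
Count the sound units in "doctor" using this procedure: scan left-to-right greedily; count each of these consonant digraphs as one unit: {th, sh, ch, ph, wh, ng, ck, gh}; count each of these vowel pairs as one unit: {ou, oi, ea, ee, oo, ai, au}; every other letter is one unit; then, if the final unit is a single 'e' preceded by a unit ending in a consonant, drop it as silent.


Word: "doctor" (6 letters)
Left-to-right scan:
  [1] 'd' (letter)
  [2] 'o' (letter)
  [3] 'c' (letter)
  [4] 't' (letter)
  [5] 'o' (letter)
  [6] 'r' (letter)
Units from scan: 6
Sound units = 6 units


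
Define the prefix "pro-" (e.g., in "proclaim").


Prefix: pro-
As in: proclaim -> pro- + claim
Meaning = forward / in favor of


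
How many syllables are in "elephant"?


Word: "elephant"
Syllable breakdown: el-e-phant
Counting: 3 parts
= 3 syllables


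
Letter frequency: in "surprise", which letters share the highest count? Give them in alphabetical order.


Word: "surprise"
Letter counts:
  'e': 1
  'i': 1
  'p': 1
  'r': 2
  's': 2
  'u': 1
Maximum count = 2
Most frequent = 'r', 's' (2 times each)


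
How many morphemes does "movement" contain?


Word: "movement"
Morphemes: move | -ment
Each morpheme carries meaning
= 2 morphemes


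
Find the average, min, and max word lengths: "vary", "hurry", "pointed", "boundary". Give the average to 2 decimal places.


Lengths: "vary"=4, "hurry"=5, "pointed"=7, "boundary"=8
Sum = 24, Count = 4
Average = 24/4 = 6.00
= avg=6.00, min=4, max=8


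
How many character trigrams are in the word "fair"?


Word: "fair" (length 4)
Number of 3-grams = length - 3 + 1 = 4 - 3 + 1
= 2


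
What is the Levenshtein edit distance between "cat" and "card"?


Word 1: "cat" (length 3)
Word 2: "card" (length 4)
One optimal edit sequence (insert/delete/substitute each cost 1):
  1. keep 'c'
  2. keep 'a'
  3. insert 'r'  (+1)
  4. substitute 't' -> 'd'  (+1)
Total edit operations: 2
Edit distance = 2


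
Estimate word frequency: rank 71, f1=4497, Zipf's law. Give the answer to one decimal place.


Zipf's law: f(r) = f(1) / r
f(1) = 4497
f(71) = 4497 / 71
= 63.3 occurrences


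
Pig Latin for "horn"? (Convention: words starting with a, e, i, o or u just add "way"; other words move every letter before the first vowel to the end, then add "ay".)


Word: "horn"
Starts with consonant(s) → move to end, add 'ay'
Consonant cluster: "h"
Pig Latin = "ornhay"


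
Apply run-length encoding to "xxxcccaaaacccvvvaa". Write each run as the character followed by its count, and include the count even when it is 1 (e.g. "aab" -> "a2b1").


String: "xxxcccaaaacccvvvaa"
Scanning for consecutive runs:
  'x' x 3
  'c' x 3
  'a' x 4
  'c' x 3
  'v' x 3
  'a' x 2
RLE = "x3c3a4c3v3a2"


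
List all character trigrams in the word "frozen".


Word: "frozen" (length 6)
Number of trigrams = 6 - 3 + 1 = 4
  Position 0: "fro"
  Position 1: "roz"
  Position 2: "oze"
  Position 3: "zen"
Trigrams = "fro", "roz", "oze", "zen"


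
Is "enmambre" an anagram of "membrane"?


Word 1: "membrane" → sorted: abeemmnr
Word 2: "enmambre" → sorted: abeemmnr
Same letters? abeemmnr == abeemmnr
Anagram = Yes


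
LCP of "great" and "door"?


Word 1: "great"
Word 2: "door"
Comparing from start:
  Pos 0: 'g' != 'd' (stop)
LCP = "" (length 0)


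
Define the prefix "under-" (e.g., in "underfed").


Prefix: under-
As in: underfed -> under- + fed
Meaning = insufficient


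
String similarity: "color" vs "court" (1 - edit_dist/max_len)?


Word 1: "color" (length 5)
Word 2: "court" (length 5)
One optimal edit sequence:
  1. keep 'c'
  2. keep 'o'
  3. substitute 'l' -> 'u'  (+1)
  4. substitute 'o' -> 'r'  (+1)
  5. substitute 'r' -> 't'  (+1)
Edit distance = 3
Max length = max(5, 5) = 5
Similarity = 1 - 3/5
= 0.4000


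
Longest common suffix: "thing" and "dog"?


Word 1: "thing"
Word 2: "dog"
Comparing from end:
  Pos -1: 'g' == 'g'
  Pos -2: 'n' != 'o' (stop)
LCS = "g" (length 1)


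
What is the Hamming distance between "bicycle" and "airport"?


Comparing character by character (same length = 7):
  Pos 0: 'b' vs 'a' !=
  Pos 1: 'i' vs 'i' =
  Pos 2: 'c' vs 'r' !=
  Pos 3: 'y' vs 'p' !=
  Pos 4: 'c' vs 'o' !=
  Pos 5: 'l' vs 'r' !=
  Pos 6: 'e' vs 't' !=
Hamming distance = 6


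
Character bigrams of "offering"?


Word: "offering" (length 8)
Number of bigrams = 8 - 2 + 1 = 7
  Position 0: "of"
  Position 1: "ff"
  Position 2: "fe"
  Position 3: "er"
  Position 4: "ri"
  Position 5: "in"
  Position 6: "ng"
Bigrams = "of", "ff", "fe", "er", "ri", "in", "ng"


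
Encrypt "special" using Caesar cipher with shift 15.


Word: "special"
Shift: 15
Each letter → (letter + shift) mod 26:
  's' (18) + 15 = 7 → 'h'
  'p' (15) + 15 = 4 → 'e'
  'e' (4) + 15 = 19 → 't'
  'c' (2) + 15 = 17 → 'r'
  'i' (8) + 15 = 23 → 'x'
  'a' (0) + 15 = 15 → 'p'
  'l' (11) + 15 = 0 → 'a'
Result = "hetrxpa"


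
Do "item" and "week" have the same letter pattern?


Pattern of "item": [0, 1, 2, 3]
Pattern of "week": [0, 1, 1, 2]
Patterns do not match
Same pattern = No


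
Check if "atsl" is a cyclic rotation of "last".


Word: "last", Candidate: "atsl"
Method: check if candidate is substring of word+word
"lastlast" contains "atsl"? No
Is rotation = No


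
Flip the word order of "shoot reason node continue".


Original: "shoot reason node continue"
Words (1..n): shoot | reason | node | continue
Reversed (n..1): continue | node | reason | shoot
Result = "continue node reason shoot"


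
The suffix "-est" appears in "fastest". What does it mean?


Suffix: -est
Example: fastest (fast + -est)
Meaning = most


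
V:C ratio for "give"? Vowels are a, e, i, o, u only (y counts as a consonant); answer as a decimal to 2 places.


Word: "give"
Vowels (a,e,i,o,u): 2
Consonants: 2
Ratio = 2/2
= 1.00


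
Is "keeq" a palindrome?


Word: "keeq"
Reversed: "qeek"
Forward == Backward? keeq != qeek
Palindrome = No


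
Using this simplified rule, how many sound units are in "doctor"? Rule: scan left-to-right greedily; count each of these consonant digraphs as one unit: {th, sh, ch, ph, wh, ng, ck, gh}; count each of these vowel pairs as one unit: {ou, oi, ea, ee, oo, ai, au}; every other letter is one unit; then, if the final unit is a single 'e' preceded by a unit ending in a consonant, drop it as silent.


Word: "doctor" (6 letters)
Left-to-right scan:
  1. 'd' (letter)
  2. 'o' (letter)
  3. 'c' (letter)
  4. 't' (letter)
  5. 'o' (letter)
  6. 'r' (letter)
Units from scan: 6
Sound units = 6 units


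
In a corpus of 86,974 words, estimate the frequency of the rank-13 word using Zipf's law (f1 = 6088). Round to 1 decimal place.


Zipf's law: f(r) = f(1) / r
f(1) = 6088
f(13) = 6088 / 13
= 468.3 occurrences


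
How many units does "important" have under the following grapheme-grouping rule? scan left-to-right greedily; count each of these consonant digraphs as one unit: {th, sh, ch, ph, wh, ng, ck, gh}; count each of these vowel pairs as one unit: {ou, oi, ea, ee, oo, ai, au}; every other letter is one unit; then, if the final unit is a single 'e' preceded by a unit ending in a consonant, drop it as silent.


Word: "important" (9 letters)
Left-to-right scan:
  1. 'i' (letter)
  2. 'm' (letter)
  3. 'p' (letter)
  4. 'o' (letter)
  5. 'r' (letter)
  6. 't' (letter)
  7. 'a' (letter)
  8. 'n' (letter)
  9. 't' (letter)
Units from scan: 9
Sound units = 9 units


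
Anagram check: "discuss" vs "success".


Word 1: "discuss" → sorted: cdisssu
Word 2: "success" → sorted: ccesssu
Same letters? cdisssu != ccesssu
Anagram = No


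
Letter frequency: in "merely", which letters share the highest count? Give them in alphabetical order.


Word: "merely"
Letter counts:
  'e': 2
  'l': 1
  'm': 1
  'r': 1
  'y': 1
Maximum count = 2
Most frequent = 'e' (2 times each)


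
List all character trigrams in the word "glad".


Word: "glad" (length 4)
Number of trigrams = 4 - 3 + 1 = 2
  Position 0: "gla"
  Position 1: "lad"
Trigrams = "gla", "lad"


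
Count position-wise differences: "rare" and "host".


Comparing character by character (same length = 4):
  Pos 0: 'r' vs 'h' !=
  Pos 1: 'a' vs 'o' !=
  Pos 2: 'r' vs 's' !=
  Pos 3: 'e' vs 't' !=
Hamming distance = 4


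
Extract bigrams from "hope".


Word: "hope" (length 4)
Number of bigrams = 4 - 2 + 1 = 3
  Position 0: "ho"
  Position 1: "op"
  Position 2: "pe"
Bigrams = "ho", "op", "pe"


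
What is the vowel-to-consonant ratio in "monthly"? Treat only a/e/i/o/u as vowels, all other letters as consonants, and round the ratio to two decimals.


Word: "monthly"
Vowels (a,e,i,o,u): 1
Consonants: 6
Ratio = 1/6
= 0.17


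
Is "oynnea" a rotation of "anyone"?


Word: "anyone", Candidate: "oynnea"
Method: check if candidate is substring of word+word
"anyoneanyone" contains "oynnea"? No
Is rotation = No


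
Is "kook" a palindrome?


Word: "kook"
Reversed: "kook"
Forward == Backward? kook == kook
Palindrome = Yes


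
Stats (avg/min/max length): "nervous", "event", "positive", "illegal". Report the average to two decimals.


Lengths: "nervous"=7, "event"=5, "positive"=8, "illegal"=7
Sum = 27, Count = 4
Average = 27/4 = 6.75
= avg=6.75, min=5, max=8


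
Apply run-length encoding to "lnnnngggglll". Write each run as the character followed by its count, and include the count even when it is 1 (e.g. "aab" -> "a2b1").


String: "lnnnngggglll"
Scanning for consecutive runs:
  'l' x 1
  'n' x 4
  'g' x 4
  'l' x 3
RLE = "l1n4g4l3"


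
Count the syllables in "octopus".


Word: "octopus"
Syllable breakdown: oc-to-pus
Counting: 3 parts
= 3 syllables


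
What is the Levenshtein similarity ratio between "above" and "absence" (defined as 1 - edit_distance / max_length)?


Word 1: "above" (length 5)
Word 2: "absence" (length 7)
One optimal edit sequence:
  1. keep 'a'
  2. keep 'b'
  3. insert 's'  (+1)
  4. insert 'e'  (+1)
  5. substitute 'o' -> 'n'  (+1)
  6. substitute 'v' -> 'c'  (+1)
  7. keep 'e'
Edit distance = 4
Max length = max(5, 7) = 7
Similarity = 1 - 4/7
= 0.4286


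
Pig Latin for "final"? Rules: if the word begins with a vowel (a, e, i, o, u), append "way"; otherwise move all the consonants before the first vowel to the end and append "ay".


Word: "final"
Starts with consonant(s) → move to end, add 'ay'
Consonant cluster: "f"
Pig Latin = "inalfay"


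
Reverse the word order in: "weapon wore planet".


Original: "weapon wore planet"
Words (1..n): weapon | wore | planet
Reversed (n..1): planet | wore | weapon
Result = "planet wore weapon"


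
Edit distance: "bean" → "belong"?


Word 1: "bean" (length 4)
Word 2: "belong" (length 6)
One optimal edit sequence (insert/delete/substitute each cost 1):
  1. keep 'b'
  2. keep 'e'
  3. insert 'l'  (+1)
  4. substitute 'a' -> 'o'  (+1)
  5. keep 'n'
  6. insert 'g'  (+1)
Total edit operations: 3
Edit distance = 3


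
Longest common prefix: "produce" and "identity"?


Word 1: "produce"
Word 2: "identity"
Comparing from start:
  Pos 0: 'p' != 'i' (stop)
LCP = "" (length 0)


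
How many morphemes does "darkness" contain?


Word: "darkness"
Morphemes: dark | -ness
Each morpheme carries meaning
= 2 morphemes


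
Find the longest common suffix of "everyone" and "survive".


Word 1: "everyone"
Word 2: "survive"
Comparing from end:
  Pos -1: 'e' == 'e'
  Pos -2: 'n' != 'v' (stop)
LCS = "e" (length 1)


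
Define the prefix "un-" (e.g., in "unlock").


Prefix: un-
Example: unlock = un- + lock
Meaning = not / reverse


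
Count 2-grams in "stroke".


Word: "stroke" (length 6)
Number of 2-grams = length - 2 + 1 = 6 - 2 + 1
= 5


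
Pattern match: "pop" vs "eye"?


Pattern of "pop": [0, 1, 0]
Pattern of "eye": [0, 1, 0]
Patterns match
Same pattern = Yes


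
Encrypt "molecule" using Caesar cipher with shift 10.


Word: "molecule"
Shift: 10
Each letter → (letter + shift) mod 26:
  'm' (12) + 10 = 22 → 'w'
  'o' (14) + 10 = 24 → 'y'
  'l' (11) + 10 = 21 → 'v'
  'e' (4) + 10 = 14 → 'o'
  'c' (2) + 10 = 12 → 'm'
  'u' (20) + 10 = 4 → 'e'
  'l' (11) + 10 = 21 → 'v'
  'e' (4) + 10 = 14 → 'o'
Result = "wyvomevo"


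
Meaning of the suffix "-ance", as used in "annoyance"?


Suffix: -ance
Example: annoyance (annoy + -ance)
Meaning = state of


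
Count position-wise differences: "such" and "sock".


Comparing character by character (same length = 4):
  Pos 0: 's' vs 's' =
  Pos 1: 'u' vs 'o' !=
  Pos 2: 'c' vs 'c' =
  Pos 3: 'h' vs 'k' !=
Hamming distance = 2


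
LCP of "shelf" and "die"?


Word 1: "shelf"
Word 2: "die"
Comparing from start:
  Pos 0: 's' != 'd' (stop)
LCP = "" (length 0)


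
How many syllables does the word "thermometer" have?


Word: "thermometer"
Syllable breakdown: ther | mom | e | ter
Counting: 4 parts
= 4 syllables


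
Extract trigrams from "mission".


Word: "mission" (length 7)
Number of trigrams = 7 - 3 + 1 = 5
  Position 0: "mis"
  Position 1: "iss"
  Position 2: "ssi"
  Position 3: "sio"
  Position 4: "ion"
Trigrams = "mis", "iss", "ssi", "sio", "ion"


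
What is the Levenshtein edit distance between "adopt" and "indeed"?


Word 1: "adopt" (length 5)
Word 2: "indeed" (length 6)
One optimal edit sequence (insert/delete/substitute each cost 1):
  1. insert 'i'  (+1)
  2. substitute 'a' -> 'n'  (+1)
  3. keep 'd'
  4. substitute 'o' -> 'e'  (+1)
  5. substitute 'p' -> 'e'  (+1)
  6. substitute 't' -> 'd'  (+1)
Total edit operations: 5
Edit distance = 5


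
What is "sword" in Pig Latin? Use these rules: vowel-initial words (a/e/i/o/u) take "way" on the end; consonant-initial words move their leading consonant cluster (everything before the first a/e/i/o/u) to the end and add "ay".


Word: "sword"
Starts with consonant(s) → move to end, add 'ay'
Consonant cluster: "sw"
Pig Latin = "ordsway"


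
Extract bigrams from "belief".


Word: "belief" (length 6)
Number of bigrams = 6 - 2 + 1 = 5
  Position 0: "be"
  Position 1: "el"
  Position 2: "li"
  Position 3: "ie"
  Position 4: "ef"
Bigrams = "be", "el", "li", "ie", "ef"


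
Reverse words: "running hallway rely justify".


Original: "running hallway rely justify"
Words (1..n): running | hallway | rely | justify
Reversed (n..1): justify | rely | hallway | running
Result = "justify rely hallway running"


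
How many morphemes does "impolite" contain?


Word: "impolite"
Morphemes: im- / polite
Each morpheme carries meaning
= 2 morphemes


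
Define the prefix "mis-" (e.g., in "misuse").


Prefix: mis-
Example: misuse (mis- + use)
Meaning = wrongly


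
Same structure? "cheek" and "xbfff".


Pattern of "cheek": [0, 1, 2, 2, 3]
Pattern of "xbfff": [0, 1, 2, 2, 2]
Patterns do not match
Same pattern = No


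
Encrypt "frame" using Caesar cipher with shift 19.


Word: "frame"
Shift: 19
Each letter → (letter + shift) mod 26:
  'f' (5) + 19 = 24 → 'y'
  'r' (17) + 19 = 10 → 'k'
  'a' (0) + 19 = 19 → 't'
  'm' (12) + 19 = 5 → 'f'
  'e' (4) + 19 = 23 → 'x'
Result = "yktfx"


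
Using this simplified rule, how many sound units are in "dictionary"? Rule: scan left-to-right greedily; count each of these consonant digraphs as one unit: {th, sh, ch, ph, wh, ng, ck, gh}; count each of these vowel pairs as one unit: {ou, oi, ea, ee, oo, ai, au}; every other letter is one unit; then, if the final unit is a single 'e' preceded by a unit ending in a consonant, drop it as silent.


Word: "dictionary" (10 letters)
Left-to-right scan:
  1. 'd' (letter)
  2. 'i' (letter)
  3. 'c' (letter)
  4. 't' (letter)
  5. 'i' (letter)
  6. 'o' (letter)
  7. 'n' (letter)
  8. 'a' (letter)
  9. 'r' (letter)
  10. 'y' (letter)
Units from scan: 10
Sound units = 10 units


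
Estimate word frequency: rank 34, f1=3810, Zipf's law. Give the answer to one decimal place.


Zipf's law: f(r) = f(1) / r
f(1) = 3810
f(34) = 3810 / 34
= 112.1 occurrences


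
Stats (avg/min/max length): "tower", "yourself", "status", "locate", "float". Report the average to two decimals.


Lengths: "tower"=5, "yourself"=8, "status"=6, "locate"=6, "float"=5
Sum = 30, Count = 5
Average = 30/5 = 6.00
= avg=6.00, min=5, max=8


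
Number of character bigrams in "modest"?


Word: "modest" (length 6)
Number of 2-grams = length - 2 + 1 = 6 - 2 + 1
= 5


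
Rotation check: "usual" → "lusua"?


Word: "usual", Candidate: "lusua"
Method: check if candidate is substring of word+word
"usualusual" contains "lusua"? Yes
Is rotation = Yes


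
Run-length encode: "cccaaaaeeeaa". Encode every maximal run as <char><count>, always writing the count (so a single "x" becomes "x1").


String: "cccaaaaeeeaa"
Scanning for consecutive runs:
  'c' x 3
  'a' x 4
  'e' x 3
  'a' x 2
RLE = "c3a4e3a2"


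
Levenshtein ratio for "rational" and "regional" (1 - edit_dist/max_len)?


Word 1: "rational" (length 8)
Word 2: "regional" (length 8)
One optimal edit sequence:
  1. keep 'r'
  2. substitute 'a' -> 'e'  (+1)
  3. substitute 't' -> 'g'  (+1)
  4. keep 'i'
  5. keep 'o'
  6. keep 'n'
  7. keep 'a'
  8. keep 'l'
Edit distance = 2
Max length = max(8, 8) = 8
Similarity = 1 - 2/8
= 0.7500


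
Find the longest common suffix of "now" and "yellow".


Word 1: "now"
Word 2: "yellow"
Comparing from end:
  Pos -1: 'w' == 'w'
  Pos -2: 'o' == 'o'
  Pos -3: 'n' != 'l' (stop)
LCS = "ow" (length 2)


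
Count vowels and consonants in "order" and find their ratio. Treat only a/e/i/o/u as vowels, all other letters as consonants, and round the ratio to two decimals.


Word: "order"
Vowels (a,e,i,o,u): 2
Consonants: 3
Ratio = 2/3
= 0.67


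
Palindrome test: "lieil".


Word: "lieil"
Reversed: "lieil"
Forward == Backward? lieil == lieil
Palindrome = Yes


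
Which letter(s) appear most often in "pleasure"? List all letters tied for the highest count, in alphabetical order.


Word: "pleasure"
Letter counts:
  'a': 1
  'e': 2
  'l': 1
  'p': 1
  'r': 1
  's': 1
  'u': 1
Maximum count = 2
Most frequent = 'e' (2 times each)


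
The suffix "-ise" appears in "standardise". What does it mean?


Suffix: -ise
Example: standardise (standard + -ise)
Meaning = to make


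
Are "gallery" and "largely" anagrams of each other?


Word 1: "gallery" → sorted: aegllry
Word 2: "largely" → sorted: aegllry
Same letters? aegllry == aegllry
Anagram = Yes


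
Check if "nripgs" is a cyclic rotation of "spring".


Word: "spring", Candidate: "nripgs"
Method: check if candidate is substring of word+word
"springspring" contains "nripgs"? No
Is rotation = No


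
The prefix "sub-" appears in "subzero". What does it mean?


Prefix: sub-
Example: subzero = sub- + zero
Meaning = under / below


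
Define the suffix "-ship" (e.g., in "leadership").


Suffix: -ship
Example: leadership (leader + -ship)
Meaning = state / position


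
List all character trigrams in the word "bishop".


Word: "bishop" (length 6)
Number of trigrams = 6 - 3 + 1 = 4
  Position 0: "bis"
  Position 1: "ish"
  Position 2: "sho"
  Position 3: "hop"
Trigrams = "bis", "ish", "sho", "hop"


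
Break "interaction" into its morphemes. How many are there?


Word: "interaction"
Morphemes: inter- / act / -ion
Each morpheme carries meaning
= 3 morphemes


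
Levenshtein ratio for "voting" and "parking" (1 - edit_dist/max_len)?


Word 1: "voting" (length 6)
Word 2: "parking" (length 7)
One optimal edit sequence:
  1. insert 'p'  (+1)
  2. substitute 'v' -> 'a'  (+1)
  3. substitute 'o' -> 'r'  (+1)
  4. substitute 't' -> 'k'  (+1)
  5. keep 'i'
  6. keep 'n'
  7. keep 'g'
Edit distance = 4
Max length = max(6, 7) = 7
Similarity = 1 - 4/7
= 0.4286


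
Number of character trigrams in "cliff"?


Word: "cliff" (length 5)
Number of 3-grams = length - 3 + 1 = 5 - 3 + 1
= 3


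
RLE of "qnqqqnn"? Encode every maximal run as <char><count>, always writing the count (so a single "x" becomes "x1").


String: "qnqqqnn"
Scanning for consecutive runs:
  'q' x 1
  'n' x 1
  'q' x 3
  'n' x 2
RLE = "q1n1q3n2"


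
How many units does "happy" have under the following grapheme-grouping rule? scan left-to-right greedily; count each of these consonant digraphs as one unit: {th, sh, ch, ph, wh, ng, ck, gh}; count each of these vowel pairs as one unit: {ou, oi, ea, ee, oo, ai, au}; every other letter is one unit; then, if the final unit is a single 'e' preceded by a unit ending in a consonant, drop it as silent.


Word: "happy" (5 letters)
Left-to-right scan:
  (1) 'h' (letter)
  (2) 'a' (letter)
  (3) 'p' (letter)
  (4) 'p' (letter)
  (5) 'y' (letter)
Units from scan: 5
Sound units = 5 units


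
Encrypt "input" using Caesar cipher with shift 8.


Word: "input"
Shift: 8
Each letter → (letter + shift) mod 26:
  'i' (8) + 8 = 16 → 'q'
  'n' (13) + 8 = 21 → 'v'
  'p' (15) + 8 = 23 → 'x'
  'u' (20) + 8 = 2 → 'c'
  't' (19) + 8 = 1 → 'b'
Result = "qvxcb"


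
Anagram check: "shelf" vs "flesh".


Word 1: "shelf" → sorted: efhls
Word 2: "flesh" → sorted: efhls
Same letters? efhls == efhls
Anagram = Yes


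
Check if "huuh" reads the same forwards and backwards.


Word: "huuh"
Reversed: "huuh"
Forward == Backward? huuh == huuh
Palindrome = Yes


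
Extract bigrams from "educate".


Word: "educate" (length 7)
Number of bigrams = 7 - 2 + 1 = 6
  Position 0: "ed"
  Position 1: "du"
  Position 2: "uc"
  Position 3: "ca"
  Position 4: "at"
  Position 5: "te"
Bigrams = "ed", "du", "uc", "ca", "at", "te"


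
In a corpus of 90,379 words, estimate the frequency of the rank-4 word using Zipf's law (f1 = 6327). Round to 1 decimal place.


Zipf's law: f(r) = f(1) / r
f(1) = 6327
f(4) = 6327 / 4
= 1581.8 occurrences


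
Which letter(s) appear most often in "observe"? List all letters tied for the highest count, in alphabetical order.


Word: "observe"
Letter counts:
  'b': 1
  'e': 2
  'o': 1
  'r': 1
  's': 1
  'v': 1
Maximum count = 2
Most frequent = 'e' (2 times each)


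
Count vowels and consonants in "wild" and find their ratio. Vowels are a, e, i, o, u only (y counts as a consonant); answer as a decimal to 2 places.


Word: "wild"
Vowels (a,e,i,o,u): 1
Consonants: 3
Ratio = 1/3
= 0.33


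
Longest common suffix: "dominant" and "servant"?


Word 1: "dominant"
Word 2: "servant"
Comparing from end:
  Pos -1: 't' == 't'
  Pos -2: 'n' == 'n'
  Pos -3: 'a' == 'a'
  Pos -4: 'n' != 'v' (stop)
LCS = "ant" (length 3)


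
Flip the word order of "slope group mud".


Original: "slope group mud"
Words (1..n): slope | group | mud
Reversed (n..1): mud | group | slope
Result = "mud group slope"


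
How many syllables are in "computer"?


Word: "computer"
Syllable breakdown: com / pu / ter
Counting: 3 parts
= 3 syllables


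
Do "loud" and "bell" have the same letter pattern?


Pattern of "loud": [0, 1, 2, 3]
Pattern of "bell": [0, 1, 2, 2]
Patterns do not match
Same pattern = No


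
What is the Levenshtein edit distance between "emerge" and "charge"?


Word 1: "emerge" (length 6)
Word 2: "charge" (length 6)
One optimal edit sequence (insert/delete/substitute each cost 1):
  1. substitute 'e' -> 'c'  (+1)
  2. substitute 'm' -> 'h'  (+1)
  3. substitute 'e' -> 'a'  (+1)
  4. keep 'r'
  5. keep 'g'
  6. keep 'e'
Total edit operations: 3
Edit distance = 3


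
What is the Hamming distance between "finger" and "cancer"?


Comparing character by character (same length = 6):
  Pos 0: 'f' vs 'c' !=
  Pos 1: 'i' vs 'a' !=
  Pos 2: 'n' vs 'n' =
  Pos 3: 'g' vs 'c' !=
  Pos 4: 'e' vs 'e' =
  Pos 5: 'r' vs 'r' =
Hamming distance = 3


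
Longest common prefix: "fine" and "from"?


Word 1: "fine"
Word 2: "from"
Comparing from start:
  Pos 0: 'f' == 'f'
  Pos 1: 'i' != 'r' (stop)
LCP = "f" (length 1)


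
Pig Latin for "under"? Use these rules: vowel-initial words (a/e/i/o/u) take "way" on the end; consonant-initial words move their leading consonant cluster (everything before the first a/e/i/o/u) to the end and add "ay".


Word: "under"
Starts with vowel → add 'way'
Pig Latin = "underway"


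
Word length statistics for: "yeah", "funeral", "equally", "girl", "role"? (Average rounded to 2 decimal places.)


Lengths: "yeah"=4, "funeral"=7, "equally"=7, "girl"=4, "role"=4
Sum = 26, Count = 5
Average = 26/5 = 5.20
= avg=5.20, min=4, max=7


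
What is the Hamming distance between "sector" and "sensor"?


Comparing character by character (same length = 6):
  Pos 0: 's' vs 's' =
  Pos 1: 'e' vs 'e' =
  Pos 2: 'c' vs 'n' !=
  Pos 3: 't' vs 's' !=
  Pos 4: 'o' vs 'o' =
  Pos 5: 'r' vs 'r' =
Hamming distance = 2


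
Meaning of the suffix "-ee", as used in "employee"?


Suffix: -ee
Example: employee (employ + -ee)
Meaning = one who receives


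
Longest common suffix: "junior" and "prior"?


Word 1: "junior"
Word 2: "prior"
Comparing from end:
  Pos -1: 'r' == 'r'
  Pos -2: 'o' == 'o'
  Pos -3: 'i' == 'i'
  Pos -4: 'n' != 'r' (stop)
LCS = "ior" (length 3)


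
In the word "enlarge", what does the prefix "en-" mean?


Prefix: en-
Example: enlarge (en- + large)
Meaning = cause to / put into


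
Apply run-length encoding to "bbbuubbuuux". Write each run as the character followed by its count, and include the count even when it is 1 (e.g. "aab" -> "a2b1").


String: "bbbuubbuuux"
Scanning for consecutive runs:
  'b' x 3
  'u' x 2
  'b' x 2
  'u' x 3
  'x' x 1
RLE = "b3u2b2u3x1"


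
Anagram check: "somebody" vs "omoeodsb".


Word 1: "somebody" → sorted: bdemoosy
Word 2: "omoeodsb" → sorted: bdemooos
Same letters? bdemoosy != bdemooos
Anagram = No


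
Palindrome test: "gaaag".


Word: "gaaag"
Reversed: "gaaag"
Forward == Backward? gaaag == gaaag
Palindrome = Yes


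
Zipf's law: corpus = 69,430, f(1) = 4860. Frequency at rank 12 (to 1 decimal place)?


Zipf's law: f(r) = f(1) / r
f(1) = 4860
f(12) = 4860 / 12
= 405.0 occurrences


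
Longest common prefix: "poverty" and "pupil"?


Word 1: "poverty"
Word 2: "pupil"
Comparing from start:
  Pos 0: 'p' == 'p'
  Pos 1: 'o' != 'u' (stop)
LCP = "p" (length 1)


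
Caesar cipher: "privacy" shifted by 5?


Word: "privacy"
Shift: 5
Each letter → (letter + shift) mod 26:
  'p' (15) + 5 = 20 → 'u'
  'r' (17) + 5 = 22 → 'w'
  'i' (8) + 5 = 13 → 'n'
  'v' (21) + 5 = 0 → 'a'
  'a' (0) + 5 = 5 → 'f'
  'c' (2) + 5 = 7 → 'h'
  'y' (24) + 5 = 3 → 'd'
Result = "uwnafhd"


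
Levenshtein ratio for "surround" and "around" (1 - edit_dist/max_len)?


Word 1: "surround" (length 8)
Word 2: "around" (length 6)
One optimal edit sequence:
  1. delete 's'  (+1)
  2. delete 'u'  (+1)
  3. substitute 'r' -> 'a'  (+1)
  4. keep 'r'
  5. keep 'o'
  6. keep 'u'
  7. keep 'n'
  8. keep 'd'
Edit distance = 3
Max length = max(8, 6) = 8
Similarity = 1 - 3/8
= 0.6250


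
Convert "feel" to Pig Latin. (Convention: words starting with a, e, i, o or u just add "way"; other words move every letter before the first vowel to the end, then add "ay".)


Word: "feel"
Starts with consonant(s) → move to end, add 'ay'
Consonant cluster: "f"
Pig Latin = "eelfay"


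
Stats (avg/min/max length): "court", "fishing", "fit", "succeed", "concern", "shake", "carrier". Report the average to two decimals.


Lengths: "court"=5, "fishing"=7, "fit"=3, "succeed"=7, "concern"=7, "shake"=5, "carrier"=7
Sum = 41, Count = 7
Average = 41/7 = 5.86
= avg=5.86, min=3, max=7


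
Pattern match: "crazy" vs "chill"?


Pattern of "crazy": [0, 1, 2, 3, 4]
Pattern of "chill": [0, 1, 2, 3, 3]
Patterns do not match
Same pattern = No


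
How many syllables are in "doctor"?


Word: "doctor"
Syllable breakdown: doc · tor
Counting: 2 parts
= 2 syllables


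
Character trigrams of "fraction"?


Word: "fraction" (length 8)
Number of trigrams = 8 - 3 + 1 = 6
  Position 0: "fra"
  Position 1: "rac"
  Position 2: "act"
  Position 3: "cti"
  Position 4: "tio"
  Position 5: "ion"
Trigrams = "fra", "rac", "act", "cti", "tio", "ion"


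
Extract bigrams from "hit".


Word: "hit" (length 3)
Number of bigrams = 3 - 2 + 1 = 2
  Position 0: "hi"
  Position 1: "it"
Bigrams = "hi", "it"


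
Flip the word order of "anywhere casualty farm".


Original: "anywhere casualty farm"
Words (1..n): anywhere | casualty | farm
Reversed (n..1): farm | casualty | anywhere
Result = "farm casualty anywhere"


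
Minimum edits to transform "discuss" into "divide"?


Word 1: "discuss" (length 7)
Word 2: "divide" (length 6)
One optimal edit sequence (insert/delete/substitute each cost 1):
  1. keep 'd'
  2. keep 'i'
  3. delete 's'  (+1)
  4. substitute 'c' -> 'v'  (+1)
  5. substitute 'u' -> 'i'  (+1)
  6. substitute 's' -> 'd'  (+1)
  7. substitute 's' -> 'e'  (+1)
Total edit operations: 5
Edit distance = 5


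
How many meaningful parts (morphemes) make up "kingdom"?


Word: "kingdom"
Morphemes: king | -dom
Each morpheme carries meaning
= 2 morphemes


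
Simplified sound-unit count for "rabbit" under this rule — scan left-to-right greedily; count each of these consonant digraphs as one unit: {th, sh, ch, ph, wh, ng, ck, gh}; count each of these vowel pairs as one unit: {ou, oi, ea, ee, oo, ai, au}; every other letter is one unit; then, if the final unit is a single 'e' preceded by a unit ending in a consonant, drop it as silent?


Word: "rabbit" (6 letters)
Left-to-right scan:
  (1) 'r' (letter)
  (2) 'a' (letter)
  (3) 'b' (letter)
  (4) 'b' (letter)
  (5) 'i' (letter)
  (6) 't' (letter)
Units from scan: 6
Sound units = 6 units


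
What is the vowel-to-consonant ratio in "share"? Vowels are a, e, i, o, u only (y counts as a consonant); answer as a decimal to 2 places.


Word: "share"
Vowels (a,e,i,o,u): 2
Consonants: 3
Ratio = 2/3
= 0.67


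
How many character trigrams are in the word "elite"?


Word: "elite" (length 5)
Number of 3-grams = length - 3 + 1 = 5 - 3 + 1
= 3


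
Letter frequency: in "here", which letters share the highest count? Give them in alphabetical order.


Word: "here"
Letter counts:
  'e': 2
  'h': 1
  'r': 1
Maximum count = 2
Most frequent = 'e' (2 times each)


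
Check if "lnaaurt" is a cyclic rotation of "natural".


Word: "natural", Candidate: "lnaaurt"
Method: check if candidate is substring of word+word
"naturalnatural" contains "lnaaurt"? No
Is rotation = No


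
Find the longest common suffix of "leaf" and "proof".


Word 1: "leaf"
Word 2: "proof"
Comparing from end:
  Pos -1: 'f' == 'f'
  Pos -2: 'a' != 'o' (stop)
LCS = "f" (length 1)


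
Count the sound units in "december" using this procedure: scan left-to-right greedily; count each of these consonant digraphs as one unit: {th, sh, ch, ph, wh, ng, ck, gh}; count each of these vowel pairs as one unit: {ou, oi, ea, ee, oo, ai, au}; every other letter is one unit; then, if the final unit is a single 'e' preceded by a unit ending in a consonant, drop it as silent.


Word: "december" (8 letters)
Left-to-right scan:
  [1] 'd' (letter)
  [2] 'e' (letter)
  [3] 'c' (letter)
  [4] 'e' (letter)
  [5] 'm' (letter)
  [6] 'b' (letter)
  [7] 'e' (letter)
  [8] 'r' (letter)
Units from scan: 8
Sound units = 8 units


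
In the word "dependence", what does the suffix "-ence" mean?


Suffix: -ence
Example: dependence = depend + -ence
Meaning = state of


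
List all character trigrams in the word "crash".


Word: "crash" (length 5)
Number of trigrams = 5 - 3 + 1 = 3
  Position 0: "cra"
  Position 1: "ras"
  Position 2: "ash"
Trigrams = "cra", "ras", "ash"


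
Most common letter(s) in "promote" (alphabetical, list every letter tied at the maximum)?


Word: "promote"
Letter counts:
  'e': 1
  'm': 1
  'o': 2
  'p': 1
  'r': 1
  't': 1
Maximum count = 2
Most frequent = 'o' (2 times each)


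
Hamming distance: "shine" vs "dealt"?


Comparing character by character (same length = 5):
  Pos 0: 's' vs 'd' !=
  Pos 1: 'h' vs 'e' !=
  Pos 2: 'i' vs 'a' !=
  Pos 3: 'n' vs 'l' !=
  Pos 4: 'e' vs 't' !=
Hamming distance = 5


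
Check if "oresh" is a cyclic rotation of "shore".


Word: "shore", Candidate: "oresh"
Method: check if candidate is substring of word+word
"shoreshore" contains "oresh"? Yes
Is rotation = Yes


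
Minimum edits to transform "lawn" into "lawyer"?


Word 1: "lawn" (length 4)
Word 2: "lawyer" (length 6)
One optimal edit sequence (insert/delete/substitute each cost 1):
  1. keep 'l'
  2. keep 'a'
  3. keep 'w'
  4. insert 'y'  (+1)
  5. insert 'e'  (+1)
  6. substitute 'n' -> 'r'  (+1)
Total edit operations: 3
Edit distance = 3


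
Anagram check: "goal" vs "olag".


Word 1: "goal" → sorted: aglo
Word 2: "olag" → sorted: aglo
Same letters? aglo == aglo
Anagram = Yes


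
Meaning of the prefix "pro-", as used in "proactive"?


Prefix: pro-
Example: proactive (pro- + active)
Meaning = forward / in favor of


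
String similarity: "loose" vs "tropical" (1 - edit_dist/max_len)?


Word 1: "loose" (length 5)
Word 2: "tropical" (length 8)
One optimal edit sequence:
  1. insert 't'  (+1)
  2. substitute 'l' -> 'r'  (+1)
  3. keep 'o'
  4. insert 'p'  (+1)
  5. insert 'i'  (+1)
  6. substitute 'o' -> 'c'  (+1)
  7. substitute 's' -> 'a'  (+1)
  8. substitute 'e' -> 'l'  (+1)
Edit distance = 7
Max length = max(5, 8) = 8
Similarity = 1 - 7/8
= 0.1250


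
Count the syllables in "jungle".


Word: "jungle"
Syllable breakdown: jun / gle
Counting: 2 parts
= 2 syllables


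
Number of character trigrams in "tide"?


Word: "tide" (length 4)
Number of 3-grams = length - 3 + 1 = 4 - 3 + 1
= 2


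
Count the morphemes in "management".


Word: "management"
Morphemes: manage | -ment
Each morpheme carries meaning
= 2 morphemes


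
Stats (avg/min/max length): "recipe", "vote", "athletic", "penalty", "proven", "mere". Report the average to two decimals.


Lengths: "recipe"=6, "vote"=4, "athletic"=8, "penalty"=7, "proven"=6, "mere"=4
Sum = 35, Count = 6
Average = 35/6 = 5.83
= avg=5.83, min=4, max=8


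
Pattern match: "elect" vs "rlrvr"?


Pattern of "elect": [0, 1, 0, 2, 3]
Pattern of "rlrvr": [0, 1, 0, 2, 0]
Patterns do not match
Same pattern = No


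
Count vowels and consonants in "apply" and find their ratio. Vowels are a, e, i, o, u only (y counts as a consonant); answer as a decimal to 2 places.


Word: "apply"
Vowels (a,e,i,o,u): 1
Consonants: 4
Ratio = 1/4
= 0.25


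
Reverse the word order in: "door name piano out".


Original: "door name piano out"
Words (1..n): door | name | piano | out
Reversed (n..1): out | piano | name | door
Result = "out piano name door"


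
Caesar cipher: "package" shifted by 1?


Word: "package"
Shift: 1
Each letter → (letter + shift) mod 26:
  'p' (15) + 1 = 16 → 'q'
  'a' (0) + 1 = 1 → 'b'
  'c' (2) + 1 = 3 → 'd'
  'k' (10) + 1 = 11 → 'l'
  'a' (0) + 1 = 1 → 'b'
  'g' (6) + 1 = 7 → 'h'
  'e' (4) + 1 = 5 → 'f'
Result = "qbdlbhf"


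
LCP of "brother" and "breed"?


Word 1: "brother"
Word 2: "breed"
Comparing from start:
  Pos 0: 'b' == 'b'
  Pos 1: 'r' == 'r'
  Pos 2: 'o' != 'e' (stop)
LCP = "br" (length 2)


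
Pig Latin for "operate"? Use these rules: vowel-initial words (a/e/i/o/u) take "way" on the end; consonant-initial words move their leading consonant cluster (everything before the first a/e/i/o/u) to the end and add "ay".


Word: "operate"
Starts with vowel → add 'way'
Pig Latin = "operateway"


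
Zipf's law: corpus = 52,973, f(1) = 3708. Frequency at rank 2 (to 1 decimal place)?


Zipf's law: f(r) = f(1) / r
f(1) = 3708
f(2) = 3708 / 2
= 1854.0 occurrences


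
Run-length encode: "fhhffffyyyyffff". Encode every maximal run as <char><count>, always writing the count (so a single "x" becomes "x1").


String: "fhhffffyyyyffff"
Scanning for consecutive runs:
  'f' x 1
  'h' x 2
  'f' x 4
  'y' x 4
  'f' x 4
RLE = "f1h2f4y4f4"


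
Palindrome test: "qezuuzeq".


Word: "qezuuzeq"
Reversed: "qezuuzeq"
Forward == Backward? qezuuzeq == qezuuzeq
Palindrome = Yes


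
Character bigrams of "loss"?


Word: "loss" (length 4)
Number of bigrams = 4 - 2 + 1 = 3
  Position 0: "lo"
  Position 1: "os"
  Position 2: "ss"
Bigrams = "lo", "os", "ss"


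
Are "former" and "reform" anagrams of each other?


Word 1: "former" → sorted: efmorr
Word 2: "reform" → sorted: efmorr
Same letters? efmorr == efmorr
Anagram = Yes


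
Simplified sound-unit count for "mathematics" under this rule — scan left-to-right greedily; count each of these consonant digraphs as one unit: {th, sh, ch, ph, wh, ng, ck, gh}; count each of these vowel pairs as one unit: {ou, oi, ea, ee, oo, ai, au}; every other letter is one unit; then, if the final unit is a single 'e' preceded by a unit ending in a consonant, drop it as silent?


Word: "mathematics" (11 letters)
Left-to-right scan:
  (1) 'm' (letter)
  (2) 'a' (letter)
  (3) 'th' (digraph)
  (4) 'e' (letter)
  (5) 'm' (letter)
  (6) 'a' (letter)
  (7) 't' (letter)
  (8) 'i' (letter)
  (9) 'c' (letter)
  (10) 's' (letter)
Units from scan: 10
Sound units = 10 units


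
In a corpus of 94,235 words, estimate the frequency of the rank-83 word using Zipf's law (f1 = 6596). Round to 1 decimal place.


Zipf's law: f(r) = f(1) / r
f(1) = 6596
f(83) = 6596 / 83
= 79.5 occurrences


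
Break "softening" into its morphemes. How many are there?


Word: "softening"
Morphemes: soft / -en / -ing
Each morpheme carries meaning
= 3 morphemes


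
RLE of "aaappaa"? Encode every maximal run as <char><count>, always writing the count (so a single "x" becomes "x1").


String: "aaappaa"
Scanning for consecutive runs:
  'a' x 3
  'p' x 2
  'a' x 2
RLE = "a3p2a2"


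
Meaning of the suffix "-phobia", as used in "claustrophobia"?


Suffix: -phobia
As in: claustrophobia -> claustro- + -phobia
Meaning = fear of


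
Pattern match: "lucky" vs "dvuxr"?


Pattern of "lucky": [0, 1, 2, 3, 4]
Pattern of "dvuxr": [0, 1, 2, 3, 4]
Patterns match
Same pattern = Yes


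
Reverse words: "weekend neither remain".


Original: "weekend neither remain"
Words (1..n): weekend | neither | remain
Reversed (n..1): remain | neither | weekend
Result = "remain neither weekend"


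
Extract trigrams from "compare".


Word: "compare" (length 7)
Number of trigrams = 7 - 3 + 1 = 5
  Position 0: "com"
  Position 1: "omp"
  Position 2: "mpa"
  Position 3: "par"
  Position 4: "are"
Trigrams = "com", "omp", "mpa", "par", "are"


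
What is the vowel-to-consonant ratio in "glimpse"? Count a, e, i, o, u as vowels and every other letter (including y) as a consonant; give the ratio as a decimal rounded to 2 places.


Word: "glimpse"
Vowels (a,e,i,o,u): 2
Consonants: 5
Ratio = 2/5
= 0.40
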